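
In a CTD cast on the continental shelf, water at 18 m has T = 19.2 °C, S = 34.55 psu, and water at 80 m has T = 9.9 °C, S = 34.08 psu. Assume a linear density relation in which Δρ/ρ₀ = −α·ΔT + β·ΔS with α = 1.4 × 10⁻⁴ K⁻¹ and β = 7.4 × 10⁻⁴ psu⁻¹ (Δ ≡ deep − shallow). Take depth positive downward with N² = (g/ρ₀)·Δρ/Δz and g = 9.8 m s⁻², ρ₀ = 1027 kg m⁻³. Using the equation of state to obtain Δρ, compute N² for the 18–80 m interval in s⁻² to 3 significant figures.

1.51 × 10⁻⁴ s⁻²

ΔT = -9.3 K, ΔS = -0.47 psu (deep − shallow).
Δρ/ρ₀ = −αΔT + βΔS = 1.302 × 10⁻³ − 3.478 × 10⁻⁴ = 9.542 × 10⁻⁴, so Δρ ≈ 0.9800 kg m⁻³.
N² = (g/ρ₀)·Δρ/Δz = g·(Δρ/ρ₀)/Δz = 9.8 × 9.542 × 10⁻⁴ / 62 = 1.5083 × 10⁻⁴ s⁻² ≈ 1.51 × 10⁻⁴ s⁻².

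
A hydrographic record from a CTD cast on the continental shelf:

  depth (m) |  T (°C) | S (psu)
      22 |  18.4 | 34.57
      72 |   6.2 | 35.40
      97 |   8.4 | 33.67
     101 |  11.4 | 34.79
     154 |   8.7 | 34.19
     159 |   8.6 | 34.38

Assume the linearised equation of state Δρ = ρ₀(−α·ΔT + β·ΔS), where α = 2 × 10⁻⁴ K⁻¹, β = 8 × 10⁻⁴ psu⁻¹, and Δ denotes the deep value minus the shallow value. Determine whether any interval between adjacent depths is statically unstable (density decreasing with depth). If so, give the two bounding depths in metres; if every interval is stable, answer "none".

72–97 m

Evaluate Δρ/ρ₀ = −αΔT + βΔS across each adjacent pair:
  22–72 m: −αΔT+βΔS = −(2 × 10⁻⁴)(-12.2)+(8 × 10⁻⁴)(+0.83) = 3.1 × 10⁻³ → stable
  72–97 m: −αΔT+βΔS = −(2 × 10⁻⁴)(+2.2)+(8 × 10⁻⁴)(-1.73) = -1.8 × 10⁻³ → UNSTABLE
  97–101 m: −αΔT+βΔS = −(2 × 10⁻⁴)(+3.0)+(8 × 10⁻⁴)(+1.12) = 3.0 × 10⁻⁴ → stable
  101–154 m: −αΔT+βΔS = −(2 × 10⁻⁴)(-2.7)+(8 × 10⁻⁴)(-0.60) = 6.0 × 10⁻⁵ → stable
  154–159 m: −αΔT+βΔS = −(2 × 10⁻⁴)(-0.1)+(8 × 10⁻⁴)(+0.19) = 1.7 × 10⁻⁴ → stable
The 72–97 m interval has Δρ < 0: lighter water underlies denser water.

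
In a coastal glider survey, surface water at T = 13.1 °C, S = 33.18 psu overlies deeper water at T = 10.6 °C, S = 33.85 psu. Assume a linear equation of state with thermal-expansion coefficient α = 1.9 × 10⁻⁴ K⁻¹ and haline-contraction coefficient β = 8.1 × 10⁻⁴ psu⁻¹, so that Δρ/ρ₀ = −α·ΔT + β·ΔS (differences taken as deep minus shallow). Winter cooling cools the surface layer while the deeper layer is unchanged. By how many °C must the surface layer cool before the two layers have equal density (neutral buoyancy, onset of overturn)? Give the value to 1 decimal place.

Neutral buoyancy requires Δρ = 0, i.e. −α(T_deep − T_surf′) + β(S_deep − S_surf) = 0.
T_surf′ = T_deep − (β/α)·ΔS = 10.6 − (8.1 × 10⁻⁴/1.9 × 10⁻⁴)·(+0.67) = 7.744 °C.
Cooling required: 13.1 − (7.744) = 5.356 °C.

5.4 °C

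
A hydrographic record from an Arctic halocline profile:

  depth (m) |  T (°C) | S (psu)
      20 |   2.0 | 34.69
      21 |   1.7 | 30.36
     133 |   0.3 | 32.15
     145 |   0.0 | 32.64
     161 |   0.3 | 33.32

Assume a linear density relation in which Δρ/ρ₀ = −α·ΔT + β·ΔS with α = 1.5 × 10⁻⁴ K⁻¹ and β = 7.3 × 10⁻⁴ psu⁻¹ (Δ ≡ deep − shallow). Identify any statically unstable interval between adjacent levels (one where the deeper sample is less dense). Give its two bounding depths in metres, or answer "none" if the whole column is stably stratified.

20–21 m

Evaluate Δρ/ρ₀ = −αΔT + βΔS across each adjacent pair:
  20–21 m: −αΔT+βΔS = −(1.5 × 10⁻⁴)(-0.3)+(7.3 × 10⁻⁴)(-4.33) = -3.1 × 10⁻³ → UNSTABLE
  21–133 m: −αΔT+βΔS = −(1.5 × 10⁻⁴)(-1.4)+(7.3 × 10⁻⁴)(+1.79) = 1.5 × 10⁻³ → stable
  133–145 m: −αΔT+βΔS = −(1.5 × 10⁻⁴)(-0.3)+(7.3 × 10⁻⁴)(+0.49) = 4.0 × 10⁻⁴ → stable
  145–161 m: −αΔT+βΔS = −(1.5 × 10⁻⁴)(+0.3)+(7.3 × 10⁻⁴)(+0.68) = 4.5 × 10⁻⁴ → stable
The 20–21 m interval has Δρ < 0: lighter water underlies denser water.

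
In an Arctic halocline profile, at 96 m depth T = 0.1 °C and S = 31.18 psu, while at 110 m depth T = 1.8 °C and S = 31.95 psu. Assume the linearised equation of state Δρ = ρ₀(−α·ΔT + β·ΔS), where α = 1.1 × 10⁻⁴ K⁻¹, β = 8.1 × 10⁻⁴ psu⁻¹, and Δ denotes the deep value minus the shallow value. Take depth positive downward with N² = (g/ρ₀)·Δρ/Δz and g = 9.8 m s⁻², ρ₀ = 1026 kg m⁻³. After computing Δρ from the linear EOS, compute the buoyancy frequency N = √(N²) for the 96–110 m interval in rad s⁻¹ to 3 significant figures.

0.0175 rad s⁻¹

ΔT = +1.7 K, ΔS = +0.77 psu (deep − shallow).
Δρ/ρ₀ = −αΔT + βΔS = -1.87 × 10⁻⁴ + 6.237 × 10⁻⁴ = 4.367 × 10⁻⁴, so Δρ ≈ 0.4481 kg m⁻³.
N² = (g/ρ₀)·Δρ/Δz = g·(Δρ/ρ₀)/Δz = 9.8 × 4.367 × 10⁻⁴ / 14 = 3.0569 × 10⁻⁴ s⁻².
N = √(3.0569 × 10⁻⁴) = 0.017484 rad s⁻¹ ≈ 0.0175 rad s⁻¹.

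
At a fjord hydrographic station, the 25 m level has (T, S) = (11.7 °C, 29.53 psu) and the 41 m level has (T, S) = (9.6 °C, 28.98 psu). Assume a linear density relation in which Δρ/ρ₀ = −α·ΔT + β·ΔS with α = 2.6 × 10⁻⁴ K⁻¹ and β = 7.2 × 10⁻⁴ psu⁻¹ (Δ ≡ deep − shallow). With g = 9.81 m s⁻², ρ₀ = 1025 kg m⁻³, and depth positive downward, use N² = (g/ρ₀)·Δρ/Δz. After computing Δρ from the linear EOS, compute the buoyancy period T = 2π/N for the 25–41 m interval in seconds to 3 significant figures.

655 s

ΔT = -2.1 K, ΔS = -0.55 psu (deep − shallow).
Δρ/ρ₀ = −αΔT + βΔS = 5.46 × 10⁻⁴ − 3.96 × 10⁻⁴ = 1.50 × 10⁻⁴, so Δρ ≈ 0.1537 kg m⁻³.
N² = (g/ρ₀)·Δρ/Δz = g·(Δρ/ρ₀)/Δz = 9.81 × 1.50 × 10⁻⁴ / 16 = 9.1969 × 10⁻⁵ s⁻².
N = √(9.1969 × 10⁻⁵) = 9.5900 × 10⁻³ rad s⁻¹ → T = 2π/N = 655.18 s ≈ 655 s.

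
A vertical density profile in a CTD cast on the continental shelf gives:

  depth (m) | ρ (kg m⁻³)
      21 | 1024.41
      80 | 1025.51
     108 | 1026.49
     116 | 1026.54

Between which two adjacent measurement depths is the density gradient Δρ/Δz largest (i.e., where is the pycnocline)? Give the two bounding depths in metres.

Compute the density gradient over each adjacent pair:
  21–80 m: Δρ/Δz = 1.10/59 = 0.019 kg m⁻⁴
  80–108 m: Δρ/Δz = 0.98/28 = 0.035 kg m⁻⁴
  108–116 m: Δρ/Δz = 0.05/8 = 6.3 × 10⁻³ kg m⁻⁴
The largest gradient is in the 80–108 m interval — the pycnocline.

80–108 m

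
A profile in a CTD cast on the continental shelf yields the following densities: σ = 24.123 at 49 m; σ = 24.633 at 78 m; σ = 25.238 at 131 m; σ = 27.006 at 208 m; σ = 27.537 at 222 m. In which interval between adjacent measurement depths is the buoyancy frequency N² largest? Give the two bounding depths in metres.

Compute the density gradient over each adjacent pair:
  49–78 m: Δρ/Δz = 0.510/29 = 0.018 kg m⁻⁴
  78–131 m: Δρ/Δz = 0.605/53 = 0.011 kg m⁻⁴
  131–208 m: Δρ/Δz = 1.768/77 = 0.023 kg m⁻⁴
  208–222 m: Δρ/Δz = 0.531/14 = 0.038 kg m⁻⁴
The largest gradient is in the 208–222 m interval — the pycnocline.

208–222 m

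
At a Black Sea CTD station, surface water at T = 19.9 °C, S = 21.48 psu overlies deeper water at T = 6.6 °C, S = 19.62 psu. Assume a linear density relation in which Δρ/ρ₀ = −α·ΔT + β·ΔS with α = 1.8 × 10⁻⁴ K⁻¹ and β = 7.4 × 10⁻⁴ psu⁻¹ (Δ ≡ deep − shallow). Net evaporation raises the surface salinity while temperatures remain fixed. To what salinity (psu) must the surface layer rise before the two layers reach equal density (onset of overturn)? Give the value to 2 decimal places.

22.86 psu

Neutral buoyancy requires −α(T_deep − T_surf) + β(S_deep − S_surf′) = 0.
S_surf′ = S_deep − (α/β)·ΔT = 19.62 − (1.8 × 10⁻⁴/7.4 × 10⁻⁴)·(-13.3) = 22.8551 psu.
Increase required: 22.8551 − 21.48 = 1.3751 psu.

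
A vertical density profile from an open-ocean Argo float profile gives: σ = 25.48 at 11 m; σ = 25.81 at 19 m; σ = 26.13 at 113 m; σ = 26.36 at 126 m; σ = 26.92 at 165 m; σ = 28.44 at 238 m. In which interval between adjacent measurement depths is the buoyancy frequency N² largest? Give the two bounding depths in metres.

11–19 m

Compute the density gradient over each adjacent pair:
  11–19 m: Δρ/Δz = 0.33/8 = 0.041 kg m⁻⁴
  19–113 m: Δρ/Δz = 0.32/94 = 3.4 × 10⁻³ kg m⁻⁴
  113–126 m: Δρ/Δz = 0.23/13 = 0.018 kg m⁻⁴
  126–165 m: Δρ/Δz = 0.56/39 = 0.014 kg m⁻⁴
  165–238 m: Δρ/Δz = 1.52/73 = 0.021 kg m⁻⁴
The largest gradient is in the 11–19 m interval — the pycnocline.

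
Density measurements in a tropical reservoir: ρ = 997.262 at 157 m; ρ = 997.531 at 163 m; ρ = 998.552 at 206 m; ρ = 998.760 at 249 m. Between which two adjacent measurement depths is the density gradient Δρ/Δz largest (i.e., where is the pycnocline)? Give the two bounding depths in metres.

Compute the density gradient over each adjacent pair:
  157–163 m: Δρ/Δz = 0.269/6 = 0.045 kg m⁻⁴
  163–206 m: Δρ/Δz = 1.021/43 = 0.024 kg m⁻⁴
  206–249 m: Δρ/Δz = 0.208/43 = 4.8 × 10⁻³ kg m⁻⁴
The largest gradient is in the 157–163 m interval — the pycnocline.

157–163 m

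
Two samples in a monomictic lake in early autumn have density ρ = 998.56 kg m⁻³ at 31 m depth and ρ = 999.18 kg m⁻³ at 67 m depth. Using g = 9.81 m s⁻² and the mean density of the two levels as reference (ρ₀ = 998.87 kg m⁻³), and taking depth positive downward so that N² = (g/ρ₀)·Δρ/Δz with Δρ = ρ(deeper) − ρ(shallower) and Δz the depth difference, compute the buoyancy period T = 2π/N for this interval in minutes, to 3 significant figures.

8.05 min

Δρ = 999.18 − 998.56 = 0.62 kg m⁻³ over Δz = 67 − 31 = 36 m.
N² = (9.81/998.87) × (0.62/36) = 1.6914 × 10⁻⁴ s⁻².
N = √(1.6914 × 10⁻⁴) = 0.013005 rad s⁻¹, so T = 2π/N = 483.14 s = 8.0523 min ≈ 8.05 min.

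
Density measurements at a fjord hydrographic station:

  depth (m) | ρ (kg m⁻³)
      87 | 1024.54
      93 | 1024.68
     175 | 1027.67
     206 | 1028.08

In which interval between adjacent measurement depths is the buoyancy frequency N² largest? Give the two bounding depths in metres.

Compute the density gradient over each adjacent pair:
  87–93 m: Δρ/Δz = 0.14/6 = 0.023 kg m⁻⁴
  93–175 m: Δρ/Δz = 2.99/82 = 0.036 kg m⁻⁴
  175–206 m: Δρ/Δz = 0.41/31 = 0.013 kg m⁻⁴
The largest gradient is in the 93–175 m interval — the pycnocline.

93–175 m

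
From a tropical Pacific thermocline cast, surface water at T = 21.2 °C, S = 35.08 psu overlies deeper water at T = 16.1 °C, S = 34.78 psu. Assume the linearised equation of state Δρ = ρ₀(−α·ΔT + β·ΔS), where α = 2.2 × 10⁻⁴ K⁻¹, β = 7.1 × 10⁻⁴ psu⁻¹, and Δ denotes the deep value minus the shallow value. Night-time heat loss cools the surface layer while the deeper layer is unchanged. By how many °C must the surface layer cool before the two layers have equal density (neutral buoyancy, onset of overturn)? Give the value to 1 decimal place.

Neutral buoyancy requires Δρ = 0, i.e. −α(T_deep − T_surf′) + β(S_deep − S_surf) = 0.
T_surf′ = T_deep − (β/α)·ΔS = 16.1 − (7.1 × 10⁻⁴/2.2 × 10⁻⁴)·(-0.30) = 17.068 °C.
Cooling required: 21.2 − (17.068) = 4.132 °C.

4.1 °C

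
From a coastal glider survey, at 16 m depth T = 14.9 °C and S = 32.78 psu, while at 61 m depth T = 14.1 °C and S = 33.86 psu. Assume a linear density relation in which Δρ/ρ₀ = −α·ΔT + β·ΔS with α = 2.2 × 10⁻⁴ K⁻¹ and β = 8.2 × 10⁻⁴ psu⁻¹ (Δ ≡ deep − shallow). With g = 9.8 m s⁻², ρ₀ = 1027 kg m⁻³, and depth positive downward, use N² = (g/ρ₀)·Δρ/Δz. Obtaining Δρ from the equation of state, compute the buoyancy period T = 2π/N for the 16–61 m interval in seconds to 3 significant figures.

413 s

ΔT = -0.8 K, ΔS = +1.08 psu (deep − shallow).
Δρ/ρ₀ = −αΔT + βΔS = 1.76 × 10⁻⁴ + 8.856 × 10⁻⁴ = 1.0616 × 10⁻³, so Δρ ≈ 1.090 kg m⁻³.
N² = (g/ρ₀)·Δρ/Δz = g·(Δρ/ρ₀)/Δz = 9.8 × 1.0616 × 10⁻³ / 45 = 2.3119 × 10⁻⁴ s⁻².
N = √(2.3119 × 10⁻⁴) = 0.015205 rad s⁻¹ → T = 2π/N = 413.23 s ≈ 413 s.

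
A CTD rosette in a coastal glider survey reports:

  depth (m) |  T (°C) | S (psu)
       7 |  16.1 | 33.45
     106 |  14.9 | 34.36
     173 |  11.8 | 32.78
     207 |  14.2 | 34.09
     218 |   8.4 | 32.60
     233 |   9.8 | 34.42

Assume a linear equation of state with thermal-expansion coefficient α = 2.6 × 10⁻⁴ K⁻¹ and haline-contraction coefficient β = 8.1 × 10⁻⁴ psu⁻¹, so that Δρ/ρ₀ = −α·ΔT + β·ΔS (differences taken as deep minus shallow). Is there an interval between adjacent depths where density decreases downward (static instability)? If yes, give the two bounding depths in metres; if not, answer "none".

106–173 m

Evaluate Δρ/ρ₀ = −αΔT + βΔS across each adjacent pair:
  7–106 m: −αΔT+βΔS = −(2.6 × 10⁻⁴)(-1.2)+(8.1 × 10⁻⁴)(+0.91) = 1.0 × 10⁻³ → stable
  106–173 m: −αΔT+βΔS = −(2.6 × 10⁻⁴)(-3.1)+(8.1 × 10⁻⁴)(-1.58) = -4.7 × 10⁻⁴ → UNSTABLE
  173–207 m: −αΔT+βΔS = −(2.6 × 10⁻⁴)(+2.4)+(8.1 × 10⁻⁴)(+1.31) = 4.4 × 10⁻⁴ → stable
  207–218 m: −αΔT+βΔS = −(2.6 × 10⁻⁴)(-5.8)+(8.1 × 10⁻⁴)(-1.49) = 3.0 × 10⁻⁴ → stable
  218–233 m: −αΔT+βΔS = −(2.6 × 10⁻⁴)(+1.4)+(8.1 × 10⁻⁴)(+1.82) = 1.1 × 10⁻³ → stable
The 106–173 m interval has Δρ < 0: lighter water underlies denser water.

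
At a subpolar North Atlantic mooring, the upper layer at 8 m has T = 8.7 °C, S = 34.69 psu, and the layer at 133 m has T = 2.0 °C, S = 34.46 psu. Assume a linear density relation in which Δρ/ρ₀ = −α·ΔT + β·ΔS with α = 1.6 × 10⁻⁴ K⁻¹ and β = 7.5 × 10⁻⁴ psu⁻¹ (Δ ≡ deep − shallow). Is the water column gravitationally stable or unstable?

ΔT = 2.0 − 8.7 = -6.7 K and ΔS = 34.46 − 34.69 = -0.23 psu (deep − shallow).
−αΔT = 1.072 × 10⁻³; βΔS = -1.725 × 10⁻⁴; sum Δρ/ρ₀ = 8.995 × 10⁻⁴.
Δρ/ρ₀ > 0, so Δρ > 0: deeper water is denser → statically stable.

stable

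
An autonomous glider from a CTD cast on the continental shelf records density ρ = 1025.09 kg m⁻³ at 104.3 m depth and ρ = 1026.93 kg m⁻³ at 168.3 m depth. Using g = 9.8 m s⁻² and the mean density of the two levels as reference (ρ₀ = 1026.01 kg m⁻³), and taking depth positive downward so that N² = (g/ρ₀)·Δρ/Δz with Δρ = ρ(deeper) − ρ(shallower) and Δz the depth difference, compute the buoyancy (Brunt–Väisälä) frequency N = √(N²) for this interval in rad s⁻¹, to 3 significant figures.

0.0166 rad s⁻¹

Δρ = 1026.93 − 1025.09 = 1.84 kg m⁻³ over Δz = 168.3 − 104.3 = 64 m.
N² = (9.8/1026.01) × (1.84/64) = 2.7461 × 10⁻⁴ s⁻².
N = √(2.7461 × 10⁻⁴) = 0.016571 rad s⁻¹ ≈ 0.0166 rad s⁻¹.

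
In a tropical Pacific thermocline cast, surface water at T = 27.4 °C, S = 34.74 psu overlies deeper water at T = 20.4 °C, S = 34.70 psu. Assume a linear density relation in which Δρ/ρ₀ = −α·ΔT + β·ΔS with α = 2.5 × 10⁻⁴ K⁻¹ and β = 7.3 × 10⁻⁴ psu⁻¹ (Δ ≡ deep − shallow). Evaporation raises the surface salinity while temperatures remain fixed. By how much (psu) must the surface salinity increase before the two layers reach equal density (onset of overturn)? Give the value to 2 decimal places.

2.36 psu

Neutral buoyancy requires −α(T_deep − T_surf) + β(S_deep − S_surf′) = 0.
S_surf′ = S_deep − (α/β)·ΔT = 34.70 − (2.5 × 10⁻⁴/7.3 × 10⁻⁴)·(-7.0) = 37.0973 psu.
Increase required: 37.0973 − 34.74 = 2.3573 psu.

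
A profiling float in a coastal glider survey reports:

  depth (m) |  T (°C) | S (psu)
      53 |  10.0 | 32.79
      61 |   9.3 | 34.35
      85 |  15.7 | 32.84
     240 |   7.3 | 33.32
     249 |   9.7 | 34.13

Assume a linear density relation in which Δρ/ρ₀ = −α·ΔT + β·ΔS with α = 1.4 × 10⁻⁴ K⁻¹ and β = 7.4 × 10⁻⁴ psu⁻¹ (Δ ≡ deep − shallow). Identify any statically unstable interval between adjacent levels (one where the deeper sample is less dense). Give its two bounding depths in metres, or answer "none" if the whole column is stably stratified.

61–85 m

Evaluate Δρ/ρ₀ = −αΔT + βΔS across each adjacent pair:
  53–61 m: −αΔT+βΔS = −(1.4 × 10⁻⁴)(-0.7)+(7.4 × 10⁻⁴)(+1.56) = 1.3 × 10⁻³ → stable
  61–85 m: −αΔT+βΔS = −(1.4 × 10⁻⁴)(+6.4)+(7.4 × 10⁻⁴)(-1.51) = -2.0 × 10⁻³ → UNSTABLE
  85–240 m: −αΔT+βΔS = −(1.4 × 10⁻⁴)(-8.4)+(7.4 × 10⁻⁴)(+0.48) = 1.5 × 10⁻³ → stable
  240–249 m: −αΔT+βΔS = −(1.4 × 10⁻⁴)(+2.4)+(7.4 × 10⁻⁴)(+0.81) = 2.6 × 10⁻⁴ → stable
The 61–85 m interval has Δρ < 0: lighter water underlies denser water.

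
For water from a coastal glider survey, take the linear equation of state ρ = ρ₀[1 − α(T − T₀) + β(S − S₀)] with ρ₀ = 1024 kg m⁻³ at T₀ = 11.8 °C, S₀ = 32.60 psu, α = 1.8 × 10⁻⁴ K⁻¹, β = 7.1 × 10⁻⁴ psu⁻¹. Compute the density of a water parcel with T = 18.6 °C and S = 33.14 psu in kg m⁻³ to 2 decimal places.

1023.14 kg m⁻³

T − T₀ = +6.8 K, S − S₀ = +0.54 psu.
Bracket = 1 − α·(+6.8) + β·(+0.54) = 1 + (-8.406 × 10⁻⁴) = 0.9991594.
ρ = 1024 × 0.9991594 = 1023.14 kg m⁻³.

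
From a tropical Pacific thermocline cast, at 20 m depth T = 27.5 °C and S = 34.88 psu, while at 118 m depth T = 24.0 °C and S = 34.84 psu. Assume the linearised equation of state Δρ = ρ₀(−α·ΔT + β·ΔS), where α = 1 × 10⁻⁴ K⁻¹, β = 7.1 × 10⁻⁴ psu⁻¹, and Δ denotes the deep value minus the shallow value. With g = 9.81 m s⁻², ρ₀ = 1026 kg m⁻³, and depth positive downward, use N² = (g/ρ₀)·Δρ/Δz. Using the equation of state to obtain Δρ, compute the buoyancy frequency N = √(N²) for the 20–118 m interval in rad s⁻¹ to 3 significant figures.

5.67 × 10⁻³ rad s⁻¹

ΔT = -3.5 K, ΔS = -0.04 psu (deep − shallow).
Δρ/ρ₀ = −αΔT + βΔS = 3.50 × 10⁻⁴ − 2.84 × 10⁻⁵ = 3.216 × 10⁻⁴, so Δρ ≈ 0.3300 kg m⁻³.
N² = (g/ρ₀)·Δρ/Δz = g·(Δρ/ρ₀)/Δz = 9.81 × 3.216 × 10⁻⁴ / 98 = 3.2193 × 10⁻⁵ s⁻².
N = √(3.2193 × 10⁻⁵) = 5.6739 × 10⁻³ rad s⁻¹ ≈ 5.67 × 10⁻³ rad s⁻¹.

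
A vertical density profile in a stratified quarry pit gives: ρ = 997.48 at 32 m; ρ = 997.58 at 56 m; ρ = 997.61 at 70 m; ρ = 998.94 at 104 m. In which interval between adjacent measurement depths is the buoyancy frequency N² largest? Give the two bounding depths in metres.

70–104 m

Compute the density gradient over each adjacent pair:
  32–56 m: Δρ/Δz = 0.10/24 = 4.2 × 10⁻³ kg m⁻⁴
  56–70 m: Δρ/Δz = 0.03/14 = 2.1 × 10⁻³ kg m⁻⁴
  70–104 m: Δρ/Δz = 1.33/34 = 0.039 kg m⁻⁴
The largest gradient is in the 70–104 m interval — the pycnocline.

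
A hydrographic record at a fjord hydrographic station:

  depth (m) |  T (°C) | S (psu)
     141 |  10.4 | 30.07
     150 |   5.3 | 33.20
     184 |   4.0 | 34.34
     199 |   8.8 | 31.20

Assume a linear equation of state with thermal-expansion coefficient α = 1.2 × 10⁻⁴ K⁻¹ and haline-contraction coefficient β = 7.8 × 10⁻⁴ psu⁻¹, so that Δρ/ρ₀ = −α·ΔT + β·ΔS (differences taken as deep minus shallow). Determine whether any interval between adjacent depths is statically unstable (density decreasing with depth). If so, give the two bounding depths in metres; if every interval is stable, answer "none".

Evaluate Δρ/ρ₀ = −αΔT + βΔS across each adjacent pair:
  141–150 m: −αΔT+βΔS = −(1.2 × 10⁻⁴)(-5.1)+(7.8 × 10⁻⁴)(+3.13) = 3.1 × 10⁻³ → stable
  150–184 m: −αΔT+βΔS = −(1.2 × 10⁻⁴)(-1.3)+(7.8 × 10⁻⁴)(+1.14) = 1.0 × 10⁻³ → stable
  184–199 m: −αΔT+βΔS = −(1.2 × 10⁻⁴)(+4.8)+(7.8 × 10⁻⁴)(-3.14) = -3.0 × 10⁻³ → UNSTABLE
The 184–199 m interval has Δρ < 0: lighter water underlies denser water.

184–199 m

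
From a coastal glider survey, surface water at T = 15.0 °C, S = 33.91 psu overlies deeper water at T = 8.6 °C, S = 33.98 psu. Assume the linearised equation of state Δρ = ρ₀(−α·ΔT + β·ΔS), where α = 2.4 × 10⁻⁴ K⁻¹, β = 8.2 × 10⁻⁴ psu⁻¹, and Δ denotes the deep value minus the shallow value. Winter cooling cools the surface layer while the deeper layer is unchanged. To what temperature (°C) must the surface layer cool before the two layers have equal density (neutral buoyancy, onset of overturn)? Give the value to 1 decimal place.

Neutral buoyancy requires Δρ = 0, i.e. −α(T_deep − T_surf′) + β(S_deep − S_surf) = 0.
T_surf′ = T_deep − (β/α)·ΔS = 8.6 − (8.2 × 10⁻⁴/2.4 × 10⁻⁴)·(+0.07) = 8.361 °C.
Cooling required: 15.0 − (8.361) = 6.639 °C.

8.4 °C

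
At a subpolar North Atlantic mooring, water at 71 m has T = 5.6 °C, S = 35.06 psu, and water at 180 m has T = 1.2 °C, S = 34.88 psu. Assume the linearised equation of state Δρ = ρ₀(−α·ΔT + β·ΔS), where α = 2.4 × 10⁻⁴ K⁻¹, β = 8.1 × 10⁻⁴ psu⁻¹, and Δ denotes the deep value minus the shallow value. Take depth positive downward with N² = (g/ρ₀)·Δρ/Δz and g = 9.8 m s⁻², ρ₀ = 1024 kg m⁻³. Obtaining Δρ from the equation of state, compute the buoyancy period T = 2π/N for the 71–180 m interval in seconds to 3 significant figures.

ΔT = -4.4 K, ΔS = -0.18 psu (deep − shallow).
Δρ/ρ₀ = −αΔT + βΔS = 1.056 × 10⁻³ − 1.458 × 10⁻⁴ = 9.102 × 10⁻⁴, so Δρ ≈ 0.9320 kg m⁻³.
N² = (g/ρ₀)·Δρ/Δz = g·(Δρ/ρ₀)/Δz = 9.8 × 9.102 × 10⁻⁴ / 109 = 8.1834 × 10⁻⁵ s⁻².
N = √(8.1834 × 10⁻⁵) = 9.0462 × 10⁻³ rad s⁻¹ → T = 2π/N = 694.57 s ≈ 695 s.

695 s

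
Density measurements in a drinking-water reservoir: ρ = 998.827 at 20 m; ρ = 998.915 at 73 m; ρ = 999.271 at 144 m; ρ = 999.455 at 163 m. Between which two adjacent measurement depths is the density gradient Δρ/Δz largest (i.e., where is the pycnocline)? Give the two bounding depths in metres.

144–163 m

Compute the density gradient over each adjacent pair:
  20–73 m: Δρ/Δz = 0.088/53 = 1.7 × 10⁻³ kg m⁻⁴
  73–144 m: Δρ/Δz = 0.356/71 = 5.0 × 10⁻³ kg m⁻⁴
  144–163 m: Δρ/Δz = 0.184/19 = 9.7 × 10⁻³ kg m⁻⁴
The largest gradient is in the 144–163 m interval — the pycnocline.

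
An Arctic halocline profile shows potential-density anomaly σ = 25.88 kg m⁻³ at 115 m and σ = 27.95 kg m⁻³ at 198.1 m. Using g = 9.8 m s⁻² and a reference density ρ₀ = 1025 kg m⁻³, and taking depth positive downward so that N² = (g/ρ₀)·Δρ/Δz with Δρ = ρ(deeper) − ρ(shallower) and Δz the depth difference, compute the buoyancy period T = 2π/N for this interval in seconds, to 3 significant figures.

407 s

Δρ = 1027.95 − 1025.88 = 2.07 kg m⁻³ over Δz = 198.1 − 115 = 83.1 m.
N² = (9.8/1025) × (2.07/83.1) = 2.3816 × 10⁻⁴ s⁻².
N = √(2.3816 × 10⁻⁴) = 0.015432 rad s⁻¹, so T = 2π/N = 407.15 s ≈ 407 s.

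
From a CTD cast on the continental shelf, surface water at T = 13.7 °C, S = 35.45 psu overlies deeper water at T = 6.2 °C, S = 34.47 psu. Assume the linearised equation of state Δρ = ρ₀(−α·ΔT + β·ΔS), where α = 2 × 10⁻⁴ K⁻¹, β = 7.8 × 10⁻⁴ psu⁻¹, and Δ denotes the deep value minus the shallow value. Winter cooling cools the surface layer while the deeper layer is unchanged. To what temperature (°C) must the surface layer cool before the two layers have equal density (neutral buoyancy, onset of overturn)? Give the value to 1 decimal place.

Neutral buoyancy requires Δρ = 0, i.e. −α(T_deep − T_surf′) + β(S_deep − S_surf) = 0.
T_surf′ = T_deep − (β/α)·ΔS = 6.2 − (7.8 × 10⁻⁴/2 × 10⁻⁴)·(-0.98) = 10.022 °C.
Cooling required: 13.7 − (10.022) = 3.678 °C.

10.0 °C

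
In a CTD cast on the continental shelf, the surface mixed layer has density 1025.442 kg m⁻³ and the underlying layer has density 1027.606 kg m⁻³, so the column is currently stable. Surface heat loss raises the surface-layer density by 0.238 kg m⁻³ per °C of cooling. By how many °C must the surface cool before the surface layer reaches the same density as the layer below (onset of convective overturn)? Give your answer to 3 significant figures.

9.09 °C

Density deficit of the surface layer: 1027.606 − 1025.442 = 2.164 kg m⁻³.
Required change = 2.164 / 0.238 = 9.09 °C.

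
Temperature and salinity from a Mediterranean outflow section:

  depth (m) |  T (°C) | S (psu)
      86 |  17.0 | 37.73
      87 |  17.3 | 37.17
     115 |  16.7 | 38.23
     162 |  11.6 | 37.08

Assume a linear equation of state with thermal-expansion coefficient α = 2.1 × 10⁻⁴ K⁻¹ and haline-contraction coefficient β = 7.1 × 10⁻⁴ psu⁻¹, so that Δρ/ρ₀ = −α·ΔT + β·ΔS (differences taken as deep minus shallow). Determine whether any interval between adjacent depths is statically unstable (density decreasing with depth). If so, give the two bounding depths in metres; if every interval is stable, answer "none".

86–87 m

Evaluate Δρ/ρ₀ = −αΔT + βΔS across each adjacent pair:
  86–87 m: −αΔT+βΔS = −(2.1 × 10⁻⁴)(+0.3)+(7.1 × 10⁻⁴)(-0.56) = -4.6 × 10⁻⁴ → UNSTABLE
  87–115 m: −αΔT+βΔS = −(2.1 × 10⁻⁴)(-0.6)+(7.1 × 10⁻⁴)(+1.06) = 8.8 × 10⁻⁴ → stable
  115–162 m: −αΔT+βΔS = −(2.1 × 10⁻⁴)(-5.1)+(7.1 × 10⁻⁴)(-1.15) = 2.5 × 10⁻⁴ → stable
The 86–87 m interval has Δρ < 0: lighter water underlies denser water.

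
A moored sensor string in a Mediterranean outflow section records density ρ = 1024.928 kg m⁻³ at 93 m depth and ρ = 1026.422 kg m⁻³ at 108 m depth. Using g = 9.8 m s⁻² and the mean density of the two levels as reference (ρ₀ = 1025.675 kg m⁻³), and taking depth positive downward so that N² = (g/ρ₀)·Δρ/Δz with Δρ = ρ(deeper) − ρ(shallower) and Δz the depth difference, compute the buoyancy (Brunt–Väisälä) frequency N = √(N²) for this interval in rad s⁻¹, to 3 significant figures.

0.0308 rad s⁻¹

Δρ = 1026.422 − 1024.928 = 1.494 kg m⁻³ over Δz = 108 − 93 = 15 m.
N² = (9.8/1025.675) × (1.494/15) = 9.5165 × 10⁻⁴ s⁻².
N = √(9.5165 × 10⁻⁴) = 0.030849 rad s⁻¹ ≈ 0.0308 rad s⁻¹.
Since Δρ > 0 the layer is stably stratified.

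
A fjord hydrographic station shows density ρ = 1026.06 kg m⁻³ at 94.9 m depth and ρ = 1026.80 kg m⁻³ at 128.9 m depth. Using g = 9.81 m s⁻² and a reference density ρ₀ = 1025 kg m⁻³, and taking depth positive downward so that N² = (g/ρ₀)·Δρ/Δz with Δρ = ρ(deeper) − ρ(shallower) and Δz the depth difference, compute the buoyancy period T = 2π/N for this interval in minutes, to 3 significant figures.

Δρ = 1026.80 − 1026.06 = 0.74 kg m⁻³ over Δz = 128.9 − 94.9 = 34 m.
N² = (9.81/1025) × (0.74/34) = 2.0830 × 10⁻⁴ s⁻².
N = √(2.0830 × 10⁻⁴) = 0.014433 rad s⁻¹, so T = 2π/N = 435.33 s = 7.2555 min ≈ 7.26 min.
Since Δρ > 0 the layer is stably stratified.

7.26 min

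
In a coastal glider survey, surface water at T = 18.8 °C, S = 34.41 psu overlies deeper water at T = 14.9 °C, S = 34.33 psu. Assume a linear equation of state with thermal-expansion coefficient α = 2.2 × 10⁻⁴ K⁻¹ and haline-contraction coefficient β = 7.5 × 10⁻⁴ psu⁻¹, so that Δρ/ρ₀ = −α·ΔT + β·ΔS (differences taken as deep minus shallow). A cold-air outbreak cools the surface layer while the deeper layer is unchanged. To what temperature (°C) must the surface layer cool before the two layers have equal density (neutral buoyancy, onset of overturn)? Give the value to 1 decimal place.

Neutral buoyancy requires Δρ = 0, i.e. −α(T_deep − T_surf′) + β(S_deep − S_surf) = 0.
T_surf′ = T_deep − (β/α)·ΔS = 14.9 − (7.5 × 10⁻⁴/2.2 × 10⁻⁴)·(-0.08) = 15.173 °C.
Cooling required: 18.8 − (15.173) = 3.627 °C.

15.2 °C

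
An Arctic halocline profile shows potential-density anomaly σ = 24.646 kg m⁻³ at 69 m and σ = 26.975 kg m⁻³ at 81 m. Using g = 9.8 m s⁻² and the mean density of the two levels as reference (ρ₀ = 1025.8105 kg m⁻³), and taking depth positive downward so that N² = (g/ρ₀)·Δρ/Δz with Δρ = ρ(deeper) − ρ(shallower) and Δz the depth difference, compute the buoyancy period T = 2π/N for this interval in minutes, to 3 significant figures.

Δρ = 1026.975 − 1024.646 = 2.329 kg m⁻³ over Δz = 81 − 69 = 12 m.
N² = (9.8/1025.8105) × (2.329/12) = 1.8542 × 10⁻³ s⁻².
N = √(1.8542 × 10⁻³) = 0.043060 rad s⁻¹, so T = 2π/N = 145.92 s = 2.4320 min ≈ 2.43 min.

2.43 min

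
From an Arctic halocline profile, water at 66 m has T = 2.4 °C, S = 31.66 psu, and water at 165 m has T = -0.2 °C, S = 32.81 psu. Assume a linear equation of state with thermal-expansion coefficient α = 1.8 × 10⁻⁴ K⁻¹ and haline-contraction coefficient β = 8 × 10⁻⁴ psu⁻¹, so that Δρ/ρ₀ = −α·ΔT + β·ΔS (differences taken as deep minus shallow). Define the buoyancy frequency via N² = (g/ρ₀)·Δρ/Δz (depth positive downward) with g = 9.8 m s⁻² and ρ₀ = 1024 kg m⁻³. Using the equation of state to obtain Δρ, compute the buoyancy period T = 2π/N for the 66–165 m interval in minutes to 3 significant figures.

8.93 min

ΔT = -2.6 K, ΔS = +1.15 psu (deep − shallow).
Δρ/ρ₀ = −αΔT + βΔS = 4.68 × 10⁻⁴ + 9.20 × 10⁻⁴ = 1.388 × 10⁻³, so Δρ ≈ 1.421 kg m⁻³.
N² = (g/ρ₀)·Δρ/Δz = g·(Δρ/ρ₀)/Δz = 9.8 × 1.388 × 10⁻³ / 99 = 1.3740 × 10⁻⁴ s⁻².
N = √(1.3740 × 10⁻⁴) = 0.011722 rad s⁻¹ → T = 2π/N = 536.02 s = 8.9337 min ≈ 8.93 min.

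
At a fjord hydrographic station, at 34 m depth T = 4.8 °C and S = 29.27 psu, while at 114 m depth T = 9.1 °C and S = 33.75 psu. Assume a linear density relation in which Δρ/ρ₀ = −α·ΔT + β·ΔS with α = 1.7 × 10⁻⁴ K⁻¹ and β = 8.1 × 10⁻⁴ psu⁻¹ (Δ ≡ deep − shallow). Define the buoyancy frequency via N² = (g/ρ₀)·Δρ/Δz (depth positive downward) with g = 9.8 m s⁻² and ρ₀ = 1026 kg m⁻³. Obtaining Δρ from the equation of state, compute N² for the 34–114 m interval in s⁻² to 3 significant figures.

3.55 × 10⁻⁴ s⁻²

ΔT = +4.3 K, ΔS = +4.48 psu (deep − shallow).
Δρ/ρ₀ = −αΔT + βΔS = -7.31 × 10⁻⁴ + 3.6288 × 10⁻³ = 2.8978 × 10⁻³, so Δρ ≈ 2.973 kg m⁻³.
N² = (g/ρ₀)·Δρ/Δz = g·(Δρ/ρ₀)/Δz = 9.8 × 2.8978 × 10⁻³ / 80 = 3.5498 × 10⁻⁴ s⁻² ≈ 3.55 × 10⁻⁴ s⁻².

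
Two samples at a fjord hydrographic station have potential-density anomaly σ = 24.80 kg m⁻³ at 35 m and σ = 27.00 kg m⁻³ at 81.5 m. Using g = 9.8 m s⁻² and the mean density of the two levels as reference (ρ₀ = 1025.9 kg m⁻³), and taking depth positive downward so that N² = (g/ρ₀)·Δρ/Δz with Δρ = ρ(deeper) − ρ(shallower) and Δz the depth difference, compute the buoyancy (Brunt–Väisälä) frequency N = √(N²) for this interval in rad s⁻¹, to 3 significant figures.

0.0213 rad s⁻¹

Δρ = 1027.00 − 1024.80 = 2.20 kg m⁻³ over Δz = 81.5 − 35 = 46.5 m.
N² = (9.8/1025.9) × (2.20/46.5) = 4.5195 × 10⁻⁴ s⁻².
N = √(4.5195 × 10⁻⁴) = 0.021259 rad s⁻¹ ≈ 0.0213 rad s⁻¹.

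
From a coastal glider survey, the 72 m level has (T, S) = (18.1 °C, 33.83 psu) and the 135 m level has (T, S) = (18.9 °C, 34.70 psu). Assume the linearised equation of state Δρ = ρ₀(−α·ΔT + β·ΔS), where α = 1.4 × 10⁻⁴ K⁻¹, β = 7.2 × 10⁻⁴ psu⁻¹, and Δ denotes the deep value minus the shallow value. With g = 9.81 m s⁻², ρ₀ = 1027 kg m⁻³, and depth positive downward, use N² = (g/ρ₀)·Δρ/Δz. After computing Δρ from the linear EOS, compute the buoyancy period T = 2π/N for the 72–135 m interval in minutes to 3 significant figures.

11.7 min

ΔT = +0.8 K, ΔS = +0.87 psu (deep − shallow).
Δρ/ρ₀ = −αΔT + βΔS = -1.12 × 10⁻⁴ + 6.264 × 10⁻⁴ = 5.144 × 10⁻⁴, so Δρ ≈ 0.5283 kg m⁻³.
N² = (g/ρ₀)·Δρ/Δz = g·(Δρ/ρ₀)/Δz = 9.81 × 5.144 × 10⁻⁴ / 63 = 8.0099 × 10⁻⁵ s⁻².
N = √(8.0099 × 10⁻⁵) = 8.9498 × 10⁻³ rad s⁻¹ → T = 2π/N = 702.05 s = 11.701 min ≈ 11.7 min.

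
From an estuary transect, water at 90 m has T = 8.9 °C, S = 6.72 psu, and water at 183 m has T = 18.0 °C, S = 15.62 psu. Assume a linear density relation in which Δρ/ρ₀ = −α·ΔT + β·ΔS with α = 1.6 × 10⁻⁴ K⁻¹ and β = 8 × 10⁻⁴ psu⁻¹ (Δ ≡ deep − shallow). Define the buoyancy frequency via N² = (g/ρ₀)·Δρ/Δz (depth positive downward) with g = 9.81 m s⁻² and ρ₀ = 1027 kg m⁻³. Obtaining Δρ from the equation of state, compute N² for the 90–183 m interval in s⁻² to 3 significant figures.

ΔT = +9.1 K, ΔS = +8.90 psu (deep − shallow).
Δρ/ρ₀ = −αΔT + βΔS = -1.456 × 10⁻³ + 7.12 × 10⁻³ = 5.664 × 10⁻³, so Δρ ≈ 5.817 kg m⁻³.
N² = (g/ρ₀)·Δρ/Δz = g·(Δρ/ρ₀)/Δz = 9.81 × 5.664 × 10⁻³ / 93 = 5.9746 × 10⁻⁴ s⁻² ≈ 5.97 × 10⁻⁴ s⁻².

5.97 × 10⁻⁴ s⁻²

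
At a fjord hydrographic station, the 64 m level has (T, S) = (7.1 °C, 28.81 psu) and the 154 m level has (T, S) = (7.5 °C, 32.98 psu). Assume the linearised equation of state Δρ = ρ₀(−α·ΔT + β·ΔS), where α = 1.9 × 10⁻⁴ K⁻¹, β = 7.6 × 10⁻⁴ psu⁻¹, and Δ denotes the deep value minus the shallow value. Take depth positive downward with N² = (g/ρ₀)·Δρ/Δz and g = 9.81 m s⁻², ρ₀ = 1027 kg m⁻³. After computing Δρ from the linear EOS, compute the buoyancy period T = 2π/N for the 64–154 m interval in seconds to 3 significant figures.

342 s

ΔT = +0.4 K, ΔS = +4.17 psu (deep − shallow).
Δρ/ρ₀ = −αΔT + βΔS = -7.60 × 10⁻⁵ + 3.1692 × 10⁻³ = 3.0932 × 10⁻³, so Δρ ≈ 3.177 kg m⁻³.
N² = (g/ρ₀)·Δρ/Δz = g·(Δρ/ρ₀)/Δz = 9.81 × 3.0932 × 10⁻³ / 90 = 3.3716 × 10⁻⁴ s⁻².
N = √(3.3716 × 10⁻⁴) = 0.018362 rad s⁻¹ → T = 2π/N = 342.18 s ≈ 342 s.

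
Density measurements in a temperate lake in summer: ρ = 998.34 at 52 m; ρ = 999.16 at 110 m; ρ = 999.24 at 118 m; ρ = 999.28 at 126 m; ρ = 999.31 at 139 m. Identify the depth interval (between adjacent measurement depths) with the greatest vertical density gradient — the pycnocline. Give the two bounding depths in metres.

Compute the density gradient over each adjacent pair:
  52–110 m: Δρ/Δz = 0.82/58 = 0.014 kg m⁻⁴
  110–118 m: Δρ/Δz = 0.08/8 = 0.010 kg m⁻⁴
  118–126 m: Δρ/Δz = 0.04/8 = 5.0 × 10⁻³ kg m⁻⁴
  126–139 m: Δρ/Δz = 0.03/13 = 2.3 × 10⁻³ kg m⁻⁴
The largest gradient is in the 52–110 m interval — the pycnocline.

52–110 m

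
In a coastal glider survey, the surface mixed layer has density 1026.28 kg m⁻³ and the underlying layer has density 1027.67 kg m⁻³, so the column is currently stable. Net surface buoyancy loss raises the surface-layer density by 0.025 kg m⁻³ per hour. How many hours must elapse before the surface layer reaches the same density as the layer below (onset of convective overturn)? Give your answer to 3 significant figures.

55.6 hours

Density deficit of the surface layer: 1027.67 − 1026.28 = 1.39 kg m⁻³.
Required change = 1.39 / 0.025 = 55.6 hours.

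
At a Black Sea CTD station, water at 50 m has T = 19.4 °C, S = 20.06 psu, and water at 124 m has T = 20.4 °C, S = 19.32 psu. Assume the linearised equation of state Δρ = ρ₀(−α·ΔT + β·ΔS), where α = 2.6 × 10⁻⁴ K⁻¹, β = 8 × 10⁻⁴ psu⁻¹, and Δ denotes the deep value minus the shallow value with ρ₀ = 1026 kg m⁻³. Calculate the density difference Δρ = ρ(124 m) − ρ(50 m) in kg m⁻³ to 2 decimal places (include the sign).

ΔT = +1.0 K, ΔS = -0.74 psu (deep − shallow).
Δρ/ρ₀ = −(2.6 × 10⁻⁴)(+1.0) + (8 × 10⁻⁴)(-0.74) = -8.52 × 10⁻⁴.
Δρ = 1026 × (-8.52 × 10⁻⁴) = -0.87 kg m⁻³.
Negative Δρ: lighter below, statically unstable.

-0.87 kg m⁻³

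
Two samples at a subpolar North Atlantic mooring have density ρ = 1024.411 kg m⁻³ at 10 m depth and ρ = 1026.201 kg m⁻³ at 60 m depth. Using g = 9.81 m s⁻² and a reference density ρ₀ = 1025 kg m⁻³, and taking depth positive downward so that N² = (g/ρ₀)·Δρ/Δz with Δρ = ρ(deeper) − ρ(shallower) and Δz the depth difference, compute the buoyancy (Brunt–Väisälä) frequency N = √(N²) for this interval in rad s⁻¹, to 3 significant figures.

0.0185 rad s⁻¹

Δρ = 1026.201 − 1024.411 = 1.790 kg m⁻³ over Δz = 60 − 10 = 50 m.
N² = (9.81/1025) × (1.790/50) = 3.4263 × 10⁻⁴ s⁻².
N = √(3.4263 × 10⁻⁴) = 0.018510 rad s⁻¹ ≈ 0.0185 rad s⁻¹.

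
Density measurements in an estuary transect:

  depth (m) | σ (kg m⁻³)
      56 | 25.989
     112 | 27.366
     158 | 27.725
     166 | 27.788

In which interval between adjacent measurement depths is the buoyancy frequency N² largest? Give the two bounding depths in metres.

Compute the density gradient over each adjacent pair:
  56–112 m: Δρ/Δz = 1.377/56 = 0.025 kg m⁻⁴
  112–158 m: Δρ/Δz = 0.359/46 = 7.8 × 10⁻³ kg m⁻⁴
  158–166 m: Δρ/Δz = 0.063/8 = 7.9 × 10⁻³ kg m⁻⁴
The largest gradient is in the 56–112 m interval — the pycnocline.

56–112 m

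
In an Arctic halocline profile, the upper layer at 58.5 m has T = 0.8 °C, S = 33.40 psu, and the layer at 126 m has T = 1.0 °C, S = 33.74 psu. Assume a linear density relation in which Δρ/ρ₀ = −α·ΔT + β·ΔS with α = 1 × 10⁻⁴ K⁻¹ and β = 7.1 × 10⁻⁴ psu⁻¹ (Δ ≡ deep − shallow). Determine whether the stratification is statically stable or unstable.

stable

ΔT = 1.0 − 0.8 = +0.2 K and ΔS = 33.74 − 33.40 = +0.34 psu (deep − shallow).
−αΔT = -2.00 × 10⁻⁵; βΔS = 2.414 × 10⁻⁴; sum Δρ/ρ₀ = 2.214 × 10⁻⁴.
Δρ/ρ₀ > 0, so Δρ > 0: deeper water is denser → statically stable.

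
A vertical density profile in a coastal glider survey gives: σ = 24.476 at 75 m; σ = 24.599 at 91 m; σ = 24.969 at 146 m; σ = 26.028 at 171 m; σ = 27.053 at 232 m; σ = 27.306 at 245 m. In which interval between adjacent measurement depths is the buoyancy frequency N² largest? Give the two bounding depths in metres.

Compute the density gradient over each adjacent pair:
  75–91 m: Δρ/Δz = 0.123/16 = 7.7 × 10⁻³ kg m⁻⁴
  91–146 m: Δρ/Δz = 0.370/55 = 6.7 × 10⁻³ kg m⁻⁴
  146–171 m: Δρ/Δz = 1.059/25 = 0.042 kg m⁻⁴
  171–232 m: Δρ/Δz = 1.025/61 = 0.017 kg m⁻⁴
  232–245 m: Δρ/Δz = 0.253/13 = 0.019 kg m⁻⁴
The largest gradient is in the 146–171 m interval — the pycnocline.

146–171 m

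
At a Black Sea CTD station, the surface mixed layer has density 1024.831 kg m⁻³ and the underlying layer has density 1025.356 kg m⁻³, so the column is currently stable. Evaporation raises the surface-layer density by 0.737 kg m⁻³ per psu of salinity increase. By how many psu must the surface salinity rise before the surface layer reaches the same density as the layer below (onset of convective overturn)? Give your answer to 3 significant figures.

0.712 psu

Density deficit of the surface layer: 1025.356 − 1024.831 = 0.525 kg m⁻³.
Required change = 0.525 / 0.737 = 0.712 psu.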